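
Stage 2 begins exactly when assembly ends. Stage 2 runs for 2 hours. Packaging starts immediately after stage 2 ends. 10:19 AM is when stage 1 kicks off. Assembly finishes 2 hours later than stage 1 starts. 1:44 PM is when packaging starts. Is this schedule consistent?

Assembly ends at 10:19 AM + 120 min = 12:19 PM.
So stage 2 starts at 12:19 PM.
Stage 2 ends at 12:19 PM + 120 min = 2:19 PM.
So packaging starts at 2:19 PM.
But packaging is also said to start at 1:44 PM — a 35-minute conflict.

No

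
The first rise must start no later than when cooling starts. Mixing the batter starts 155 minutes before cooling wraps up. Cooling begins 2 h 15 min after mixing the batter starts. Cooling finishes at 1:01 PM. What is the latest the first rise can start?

12:41 PM

Mixing the batter starts at 1:01 PM − 155 min = 10:26 AM.
Cooling starts at 10:26 AM + 135 min = 12:41 PM.
The first rise is bounded by cooling, so the latest it can start is 12:41 PM.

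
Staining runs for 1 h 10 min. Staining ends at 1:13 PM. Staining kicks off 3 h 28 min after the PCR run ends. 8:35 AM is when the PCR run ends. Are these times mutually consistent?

Staining starts at 8:35 AM + 208 min = 12:03 PM.
Staining ends at 12:03 PM + 70 min = 1:13 PM.
That matches the stated 1:13 PM, so the schedule is consistent.

Yes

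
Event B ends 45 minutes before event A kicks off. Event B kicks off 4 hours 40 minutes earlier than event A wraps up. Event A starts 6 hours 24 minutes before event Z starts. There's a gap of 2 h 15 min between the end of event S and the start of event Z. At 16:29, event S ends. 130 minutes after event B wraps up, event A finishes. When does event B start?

Event Z starts at 16:29 + 135 min = 18:44.
Event A starts at 18:44 − 384 min = 12:20.
Event B ends at 12:20 − 45 min = 11:35.
Event A ends at 11:35 + 130 min = 13:45.
Event B starts at 13:45 − 280 min = 09:05.

09:05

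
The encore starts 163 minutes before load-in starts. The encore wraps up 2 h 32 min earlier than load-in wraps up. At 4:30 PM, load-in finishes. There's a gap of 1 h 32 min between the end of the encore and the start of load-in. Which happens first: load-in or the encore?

the encore

The encore ends at 4:30 PM − 152 min = 1:58 PM.
Load-in starts at 1:58 PM + 92 min = 3:30 PM.
The encore starts at 3:30 PM − 163 min = 12:47 PM.
Load-in starts at 3:30 PM and the encore starts at 12:47 PM, so the encore is first.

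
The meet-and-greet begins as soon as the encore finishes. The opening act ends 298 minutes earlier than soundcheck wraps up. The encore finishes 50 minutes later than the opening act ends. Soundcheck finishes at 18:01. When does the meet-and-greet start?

13:53

The opening act ends at 18:01 − 298 min = 13:03.
The encore ends at 13:03 + 50 min = 13:53.
So the meet-and-greet starts at 13:53.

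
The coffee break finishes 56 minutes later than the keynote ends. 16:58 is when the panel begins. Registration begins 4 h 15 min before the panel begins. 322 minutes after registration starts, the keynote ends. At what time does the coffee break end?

19:01

Registration starts at 16:58 − 255 min = 12:43.
The keynote ends at 12:43 + 322 min = 18:05.
The coffee break ends at 18:05 + 56 min = 19:01.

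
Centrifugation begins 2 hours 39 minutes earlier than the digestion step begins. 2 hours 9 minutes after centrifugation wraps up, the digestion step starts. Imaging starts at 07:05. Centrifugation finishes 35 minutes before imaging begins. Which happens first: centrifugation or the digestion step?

centrifugation

Centrifugation ends at 07:05 − 35 min = 06:30.
The digestion step starts at 06:30 + 129 min = 08:39.
Centrifugation starts at 08:39 − 159 min = 06:00.
Centrifugation starts at 06:00 and the digestion step starts at 08:39, so centrifugation is first.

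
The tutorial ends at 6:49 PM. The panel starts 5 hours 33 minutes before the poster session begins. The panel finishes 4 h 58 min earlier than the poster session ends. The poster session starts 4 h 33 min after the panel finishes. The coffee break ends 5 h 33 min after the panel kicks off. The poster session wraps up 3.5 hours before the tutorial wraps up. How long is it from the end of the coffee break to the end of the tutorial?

3 h 55 min

The poster session ends at 6:49 PM − 210 min = 3:19 PM.
The panel ends at 3:19 PM − 298 min = 10:21 AM.
The poster session starts at 10:21 AM + 273 min = 2:54 PM.
The panel starts at 2:54 PM − 333 min = 9:21 AM.
The coffee break ends at 9:21 AM + 333 min = 2:54 PM.
From 2:54 PM to 6:49 PM is 3 h 55 min.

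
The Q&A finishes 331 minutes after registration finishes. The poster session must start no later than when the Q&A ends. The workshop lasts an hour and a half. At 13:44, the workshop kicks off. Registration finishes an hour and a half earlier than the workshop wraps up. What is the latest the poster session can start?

The workshop ends at 13:44 + 90 min = 15:14.
Registration ends at 15:14 − 90 min = 13:44.
The Q&A ends at 13:44 + 331 min = 19:15.
The poster session is bounded by the Q&A, so the latest it can start is 19:15.

19:15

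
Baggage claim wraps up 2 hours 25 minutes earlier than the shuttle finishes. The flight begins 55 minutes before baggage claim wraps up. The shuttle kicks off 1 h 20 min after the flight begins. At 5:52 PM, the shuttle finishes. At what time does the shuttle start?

3:52 PM

Baggage claim ends at 5:52 PM − 145 min = 3:27 PM.
The flight starts at 3:27 PM − 55 min = 2:32 PM.
The shuttle starts at 2:32 PM + 80 min = 3:52 PM.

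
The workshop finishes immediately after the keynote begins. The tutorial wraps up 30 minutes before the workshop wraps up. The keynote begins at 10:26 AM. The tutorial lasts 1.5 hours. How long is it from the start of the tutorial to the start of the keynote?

2 hours

The workshop ends at 10:26 AM.
The tutorial ends at 10:26 AM − 30 min = 9:56 AM.
The tutorial starts at 9:56 AM − 90 min = 8:26 AM.
From 8:26 AM to 10:26 AM is 2 hours.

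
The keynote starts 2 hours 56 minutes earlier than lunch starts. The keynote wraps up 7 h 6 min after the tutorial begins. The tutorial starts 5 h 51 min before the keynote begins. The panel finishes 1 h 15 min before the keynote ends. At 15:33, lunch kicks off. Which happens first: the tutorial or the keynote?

the tutorial

The keynote starts at 15:33 − 176 min = 12:37.
The tutorial starts at 12:37 − 351 min = 06:46.
The tutorial starts at 06:46 and the keynote starts at 12:37, so the tutorial is first.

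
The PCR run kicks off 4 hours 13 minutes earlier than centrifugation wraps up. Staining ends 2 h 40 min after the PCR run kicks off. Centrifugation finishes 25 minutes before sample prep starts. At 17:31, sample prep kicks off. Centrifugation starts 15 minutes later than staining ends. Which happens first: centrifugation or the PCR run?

Centrifugation ends at 17:31 − 25 min = 17:06.
The PCR run starts at 17:06 − 253 min = 12:53.
Staining ends at 12:53 + 160 min = 15:33.
Centrifugation starts at 15:33 + 15 min = 15:48.
Centrifugation starts at 15:48 and the PCR run starts at 12:53, so the PCR run is first.

the PCR run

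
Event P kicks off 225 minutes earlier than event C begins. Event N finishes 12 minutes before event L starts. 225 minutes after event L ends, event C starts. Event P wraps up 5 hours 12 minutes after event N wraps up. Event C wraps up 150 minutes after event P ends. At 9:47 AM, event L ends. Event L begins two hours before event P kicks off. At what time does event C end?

3:17 PM

Event C starts at 9:47 AM + 225 min = 1:32 PM.
Event P starts at 1:32 PM − 225 min = 9:47 AM.
Event L starts at 9:47 AM − 120 min = 7:47 AM.
Event N ends at 7:47 AM − 12 min = 7:35 AM.
Event P ends at 7:35 AM + 312 min = 12:47 PM.
Event C ends at 12:47 PM + 150 min = 3:17 PM.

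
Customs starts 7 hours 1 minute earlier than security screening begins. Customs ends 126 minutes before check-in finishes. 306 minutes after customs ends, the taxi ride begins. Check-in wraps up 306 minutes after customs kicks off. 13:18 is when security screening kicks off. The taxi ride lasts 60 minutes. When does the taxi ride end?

Customs starts at 13:18 − 421 min = 06:17.
Check-in ends at 06:17 + 306 min = 11:23.
Customs ends at 11:23 − 126 min = 09:17.
The taxi ride starts at 09:17 + 306 min = 14:23.
The taxi ride ends at 14:23 + 60 min = 15:23.

15:23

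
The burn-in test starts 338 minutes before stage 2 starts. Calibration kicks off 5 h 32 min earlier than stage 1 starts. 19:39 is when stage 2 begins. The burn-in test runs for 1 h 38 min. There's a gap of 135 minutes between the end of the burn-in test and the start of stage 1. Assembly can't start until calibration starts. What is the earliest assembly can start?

The burn-in test starts at 19:39 − 338 min = 14:01.
The burn-in test ends at 14:01 + 98 min = 15:39.
Stage 1 starts at 15:39 + 135 min = 17:54.
Calibration starts at 17:54 − 332 min = 12:22.
Assembly is bounded by calibration, so the earliest it can start is 12:22.

12:22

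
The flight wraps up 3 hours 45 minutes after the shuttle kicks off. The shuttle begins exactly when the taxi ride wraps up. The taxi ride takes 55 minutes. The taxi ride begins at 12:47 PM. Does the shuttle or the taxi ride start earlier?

The taxi ride ends at 12:47 PM + 55 min = 1:42 PM.
So the shuttle starts at 1:42 PM.
The shuttle starts at 1:42 PM and the taxi ride starts at 12:47 PM, so the taxi ride is first.

the taxi ride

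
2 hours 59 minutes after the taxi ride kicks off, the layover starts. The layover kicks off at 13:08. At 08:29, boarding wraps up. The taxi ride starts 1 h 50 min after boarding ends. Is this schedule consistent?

No

The taxi ride starts at 08:29 + 110 min = 10:19.
The layover starts at 10:19 + 179 min = 13:18.
But the layover is also said to start at 13:08 — a 10-minute conflict.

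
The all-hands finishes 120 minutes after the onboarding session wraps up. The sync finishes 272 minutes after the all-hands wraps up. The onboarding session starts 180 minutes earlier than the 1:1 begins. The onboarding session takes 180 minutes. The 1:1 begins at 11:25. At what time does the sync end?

17:57

The onboarding session starts at 11:25 − 180 min = 08:25.
The onboarding session ends at 08:25 + 180 min = 11:25.
The all-hands ends at 11:25 + 120 min = 13:25.
The sync ends at 13:25 + 272 min = 17:57.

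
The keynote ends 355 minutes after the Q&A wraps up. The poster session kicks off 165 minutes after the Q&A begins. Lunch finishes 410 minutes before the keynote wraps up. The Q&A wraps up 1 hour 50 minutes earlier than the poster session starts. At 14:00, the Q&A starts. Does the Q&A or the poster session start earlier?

The poster session starts at 14:00 + 165 min = 16:45.
The Q&A starts at 14:00 and the poster session starts at 16:45, so the Q&A is first.

the Q&A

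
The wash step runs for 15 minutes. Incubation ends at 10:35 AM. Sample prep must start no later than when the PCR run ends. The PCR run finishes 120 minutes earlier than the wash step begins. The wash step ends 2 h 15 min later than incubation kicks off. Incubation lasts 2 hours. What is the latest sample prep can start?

Incubation starts at 10:35 AM − 120 min = 8:35 AM.
The wash step ends at 8:35 AM + 135 min = 10:50 AM.
The wash step starts at 10:50 AM − 15 min = 10:35 AM.
The PCR run ends at 10:35 AM − 120 min = 8:35 AM.
Sample prep is bounded by the PCR run, so the latest it can start is 8:35 AM.

8:35 AM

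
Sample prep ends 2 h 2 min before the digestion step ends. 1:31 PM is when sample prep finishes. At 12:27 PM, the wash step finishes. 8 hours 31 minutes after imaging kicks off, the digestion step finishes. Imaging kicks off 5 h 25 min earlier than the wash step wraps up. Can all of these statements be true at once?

Imaging starts at 12:27 PM − 325 min = 7:02 AM.
The digestion step ends at 7:02 AM + 511 min = 3:33 PM.
Sample prep ends at 3:33 PM − 122 min = 1:31 PM.
That matches the stated 1:31 PM, so the schedule is consistent.

Yes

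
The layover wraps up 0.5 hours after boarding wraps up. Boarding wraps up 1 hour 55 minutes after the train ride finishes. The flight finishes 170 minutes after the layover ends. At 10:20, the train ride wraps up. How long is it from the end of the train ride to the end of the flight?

315 minutes

Boarding ends at 10:20 + 115 min = 12:15.
The layover ends at 12:15 + 30 min = 12:45.
The flight ends at 12:45 + 170 min = 15:35.
From 10:20 to 15:35 is 315 minutes.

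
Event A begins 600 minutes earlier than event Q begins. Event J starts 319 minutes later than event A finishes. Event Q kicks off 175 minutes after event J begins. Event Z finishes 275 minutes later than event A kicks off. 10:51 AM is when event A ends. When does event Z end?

Event J starts at 10:51 AM + 319 min = 4:10 PM.
Event Q starts at 4:10 PM + 175 min = 7:05 PM.
Event A starts at 7:05 PM − 600 min = 9:05 AM.
Event Z ends at 9:05 AM + 275 min = 1:40 PM.

1:40 PM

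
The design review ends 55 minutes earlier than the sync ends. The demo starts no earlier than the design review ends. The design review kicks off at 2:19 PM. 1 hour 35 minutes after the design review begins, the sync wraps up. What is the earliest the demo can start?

The sync ends at 2:19 PM + 95 min = 3:54 PM.
The design review ends at 3:54 PM − 55 min = 2:59 PM.
The demo is bounded by the design review, so the earliest it can start is 2:59 PM.

2:59 PM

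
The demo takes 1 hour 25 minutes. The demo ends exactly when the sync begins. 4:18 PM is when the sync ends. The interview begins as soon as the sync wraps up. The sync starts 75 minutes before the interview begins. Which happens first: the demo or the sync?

the demo

The interview starts at 4:18 PM.
The sync starts at 4:18 PM − 75 min = 3:03 PM.
So the demo ends at 3:03 PM.
The demo starts at 3:03 PM − 85 min = 1:38 PM.
The demo starts at 1:38 PM and the sync starts at 3:03 PM, so the demo is first.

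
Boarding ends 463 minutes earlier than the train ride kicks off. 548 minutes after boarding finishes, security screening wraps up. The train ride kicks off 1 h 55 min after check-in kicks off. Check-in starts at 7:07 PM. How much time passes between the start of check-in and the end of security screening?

3 hours 20 minutes

The train ride starts at 7:07 PM + 115 min = 9:02 PM.
Boarding ends at 9:02 PM − 463 min = 1:19 PM.
Security screening ends at 1:19 PM + 548 min = 10:27 PM.
From 7:07 PM to 10:27 PM is 3 hours 20 minutes.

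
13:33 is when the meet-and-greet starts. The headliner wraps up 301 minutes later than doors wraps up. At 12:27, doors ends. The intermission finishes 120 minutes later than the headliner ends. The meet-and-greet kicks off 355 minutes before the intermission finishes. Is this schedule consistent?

Yes

The headliner ends at 12:27 + 301 min = 17:28.
The intermission ends at 17:28 + 120 min = 19:28.
The meet-and-greet starts at 19:28 − 355 min = 13:33.
That matches the stated 13:33, so the schedule is consistent.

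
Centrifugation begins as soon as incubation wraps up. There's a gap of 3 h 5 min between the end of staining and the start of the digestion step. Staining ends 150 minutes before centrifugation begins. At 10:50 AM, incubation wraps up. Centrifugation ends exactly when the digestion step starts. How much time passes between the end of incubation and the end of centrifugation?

35 minutes

Centrifugation starts at 10:50 AM.
Staining ends at 10:50 AM − 150 min = 8:20 AM.
The digestion step starts at 8:20 AM + 185 min = 11:25 AM.
So centrifugation ends at 11:25 AM.
From 10:50 AM to 11:25 AM is 35 minutes.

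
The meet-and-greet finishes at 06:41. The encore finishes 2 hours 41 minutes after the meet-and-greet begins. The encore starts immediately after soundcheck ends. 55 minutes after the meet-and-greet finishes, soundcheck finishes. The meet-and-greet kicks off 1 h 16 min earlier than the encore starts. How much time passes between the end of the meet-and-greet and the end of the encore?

Soundcheck ends at 06:41 + 55 min = 07:36.
So the encore starts at 07:36.
The meet-and-greet starts at 07:36 − 76 min = 06:20.
The encore ends at 06:20 + 161 min = 09:01.
From 06:41 to 09:01 is 2 h 20 min.

2 h 20 min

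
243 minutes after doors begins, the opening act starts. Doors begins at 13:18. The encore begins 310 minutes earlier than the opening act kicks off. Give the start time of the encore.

12:11

The opening act starts at 13:18 + 243 min = 17:21.
The encore starts at 17:21 − 310 min = 12:11.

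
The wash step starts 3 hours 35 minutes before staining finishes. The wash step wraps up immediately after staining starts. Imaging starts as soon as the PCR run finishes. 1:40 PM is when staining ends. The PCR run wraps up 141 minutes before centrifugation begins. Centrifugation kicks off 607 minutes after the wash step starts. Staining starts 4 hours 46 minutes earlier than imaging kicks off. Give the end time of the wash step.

1:05 PM

The wash step starts at 1:40 PM − 215 min = 10:05 AM.
Centrifugation starts at 10:05 AM + 607 min = 8:12 PM.
The PCR run ends at 8:12 PM − 141 min = 5:51 PM.
So imaging starts at 5:51 PM.
Staining starts at 5:51 PM − 286 min = 1:05 PM.
So the wash step ends at 1:05 PM.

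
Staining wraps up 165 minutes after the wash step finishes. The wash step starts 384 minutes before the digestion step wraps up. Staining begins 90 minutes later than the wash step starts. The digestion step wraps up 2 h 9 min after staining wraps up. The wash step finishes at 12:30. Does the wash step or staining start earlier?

the wash step

Staining ends at 12:30 + 165 min = 15:15.
The digestion step ends at 15:15 + 129 min = 17:24.
The wash step starts at 17:24 − 384 min = 11:00.
Staining starts at 11:00 + 90 min = 12:30.
The wash step starts at 11:00 and staining starts at 12:30, so the wash step is first.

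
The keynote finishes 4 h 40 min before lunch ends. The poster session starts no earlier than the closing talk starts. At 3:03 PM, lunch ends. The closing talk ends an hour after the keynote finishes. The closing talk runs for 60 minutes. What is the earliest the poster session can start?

10:23 AM

The keynote ends at 3:03 PM − 280 min = 10:23 AM.
The closing talk ends at 10:23 AM + 60 min = 11:23 AM.
The closing talk starts at 11:23 AM − 60 min = 10:23 AM.
The poster session is bounded by the closing talk, so the earliest it can start is 10:23 AM.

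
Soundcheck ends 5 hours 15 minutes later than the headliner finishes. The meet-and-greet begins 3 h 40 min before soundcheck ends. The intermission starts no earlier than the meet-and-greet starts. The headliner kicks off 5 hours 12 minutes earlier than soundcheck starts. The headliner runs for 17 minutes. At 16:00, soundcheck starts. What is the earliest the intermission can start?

12:40

The headliner starts at 16:00 − 312 min = 10:48.
The headliner ends at 10:48 + 17 min = 11:05.
Soundcheck ends at 11:05 + 315 min = 16:20.
The meet-and-greet starts at 16:20 − 220 min = 12:40.
The intermission is bounded by the meet-and-greet, so the earliest it can start is 12:40.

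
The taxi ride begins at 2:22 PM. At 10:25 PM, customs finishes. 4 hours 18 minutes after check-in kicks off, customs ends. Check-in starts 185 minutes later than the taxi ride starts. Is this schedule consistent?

No

Check-in starts at 2:22 PM + 185 min = 5:27 PM.
Customs ends at 5:27 PM + 258 min = 9:45 PM.
But customs is also said to end at 10:25 PM — a 40-minute conflict.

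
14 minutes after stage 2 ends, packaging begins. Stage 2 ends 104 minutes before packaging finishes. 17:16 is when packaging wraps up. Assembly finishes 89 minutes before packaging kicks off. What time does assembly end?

Stage 2 ends at 17:16 − 104 min = 15:32.
Packaging starts at 15:32 + 14 min = 15:46.
Assembly ends at 15:46 − 89 min = 14:17.

14:17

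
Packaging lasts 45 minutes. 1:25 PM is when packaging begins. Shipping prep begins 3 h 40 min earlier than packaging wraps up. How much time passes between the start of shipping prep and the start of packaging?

2 h 55 min

Packaging ends at 1:25 PM + 45 min = 2:10 PM.
Shipping prep starts at 2:10 PM − 220 min = 10:30 AM.
From 10:30 AM to 1:25 PM is 2 h 55 min.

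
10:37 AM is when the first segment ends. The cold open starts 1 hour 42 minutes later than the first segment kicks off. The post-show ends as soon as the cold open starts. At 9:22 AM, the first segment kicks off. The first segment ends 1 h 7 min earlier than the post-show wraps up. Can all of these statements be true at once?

No

The cold open starts at 9:22 AM + 102 min = 11:04 AM.
So the post-show ends at 11:04 AM.
The first segment ends at 11:04 AM − 67 min = 9:57 AM.
But the first segment is also said to end at 10:37 AM — a 40-minute conflict.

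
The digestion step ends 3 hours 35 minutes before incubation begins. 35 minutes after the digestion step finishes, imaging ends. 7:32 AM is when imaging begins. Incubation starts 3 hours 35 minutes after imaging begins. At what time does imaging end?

Incubation starts at 7:32 AM + 215 min = 11:07 AM.
The digestion step ends at 11:07 AM − 215 min = 7:32 AM.
Imaging ends at 7:32 AM + 35 min = 8:07 AM.

8:07 AM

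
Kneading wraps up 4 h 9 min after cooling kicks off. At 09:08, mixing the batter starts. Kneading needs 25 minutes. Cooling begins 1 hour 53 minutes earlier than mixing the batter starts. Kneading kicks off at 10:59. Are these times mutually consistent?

Yes

Cooling starts at 09:08 − 113 min = 07:15.
Kneading ends at 07:15 + 249 min = 11:24.
Kneading starts at 11:24 − 25 min = 10:59.
That matches the stated 10:59, so the schedule is consistent.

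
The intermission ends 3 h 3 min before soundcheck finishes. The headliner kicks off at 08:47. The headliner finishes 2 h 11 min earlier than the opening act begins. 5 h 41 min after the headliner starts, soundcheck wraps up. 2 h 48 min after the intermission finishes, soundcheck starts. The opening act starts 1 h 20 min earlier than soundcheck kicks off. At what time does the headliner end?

10:42

Soundcheck ends at 08:47 + 341 min = 14:28.
The intermission ends at 14:28 − 183 min = 11:25.
Soundcheck starts at 11:25 + 168 min = 14:13.
The opening act starts at 14:13 − 80 min = 12:53.
The headliner ends at 12:53 − 131 min = 10:42.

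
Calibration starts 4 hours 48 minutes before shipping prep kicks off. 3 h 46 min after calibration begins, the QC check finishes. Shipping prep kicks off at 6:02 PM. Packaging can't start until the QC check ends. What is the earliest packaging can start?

Calibration starts at 6:02 PM − 288 min = 1:14 PM.
The QC check ends at 1:14 PM + 226 min = 5:00 PM.
Packaging is bounded by the QC check, so the earliest it can start is 5:00 PM.

5:00 PM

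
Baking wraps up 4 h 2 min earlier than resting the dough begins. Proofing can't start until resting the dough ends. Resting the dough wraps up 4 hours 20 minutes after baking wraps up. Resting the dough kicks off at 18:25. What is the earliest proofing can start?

18:43

Baking ends at 18:25 − 242 min = 14:23.
Resting the dough ends at 14:23 + 260 min = 18:43.
Proofing is bounded by resting the dough, so the earliest it can start is 18:43.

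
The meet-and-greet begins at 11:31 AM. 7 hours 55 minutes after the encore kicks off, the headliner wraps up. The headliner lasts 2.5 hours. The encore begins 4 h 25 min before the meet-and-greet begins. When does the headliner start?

The encore starts at 11:31 AM − 265 min = 7:06 AM.
The headliner ends at 7:06 AM + 475 min = 3:01 PM.
The headliner starts at 3:01 PM − 150 min = 12:31 PM.

12:31 PM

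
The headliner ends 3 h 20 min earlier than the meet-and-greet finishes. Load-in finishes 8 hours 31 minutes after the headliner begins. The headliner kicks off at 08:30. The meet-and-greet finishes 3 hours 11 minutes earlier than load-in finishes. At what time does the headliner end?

10:30

Load-in ends at 08:30 + 511 min = 17:01.
The meet-and-greet ends at 17:01 − 191 min = 13:50.
The headliner ends at 13:50 − 200 min = 10:30.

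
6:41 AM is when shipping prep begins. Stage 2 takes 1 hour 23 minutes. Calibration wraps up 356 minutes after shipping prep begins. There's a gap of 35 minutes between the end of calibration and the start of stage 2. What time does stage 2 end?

2:35 PM

Calibration ends at 6:41 AM + 356 min = 12:37 PM.
Stage 2 starts at 12:37 PM + 35 min = 1:12 PM.
Stage 2 ends at 1:12 PM + 83 min = 2:35 PM.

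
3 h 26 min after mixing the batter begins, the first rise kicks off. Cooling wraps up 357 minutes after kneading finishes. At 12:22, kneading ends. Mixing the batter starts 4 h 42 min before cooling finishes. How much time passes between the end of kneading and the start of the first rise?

Cooling ends at 12:22 + 357 min = 18:19.
Mixing the batter starts at 18:19 − 282 min = 13:37.
The first rise starts at 13:37 + 206 min = 17:03.
From 12:22 to 17:03 is 4 h 41 min.

4 h 41 min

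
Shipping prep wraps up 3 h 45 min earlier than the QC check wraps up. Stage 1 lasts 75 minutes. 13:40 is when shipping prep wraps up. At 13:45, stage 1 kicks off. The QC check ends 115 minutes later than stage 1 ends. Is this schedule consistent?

No

Stage 1 ends at 13:45 + 75 min = 15:00.
The QC check ends at 15:00 + 115 min = 16:55.
Shipping prep ends at 16:55 − 225 min = 13:10.
But shipping prep is also said to end at 13:40 — a 30-minute conflict.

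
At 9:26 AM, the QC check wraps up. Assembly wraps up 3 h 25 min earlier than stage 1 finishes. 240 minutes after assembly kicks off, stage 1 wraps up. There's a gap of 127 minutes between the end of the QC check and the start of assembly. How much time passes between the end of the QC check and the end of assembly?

Assembly starts at 9:26 AM + 127 min = 11:33 AM.
Stage 1 ends at 11:33 AM + 240 min = 3:33 PM.
Assembly ends at 3:33 PM − 205 min = 12:08 PM.
From 9:26 AM to 12:08 PM is 2 h 42 min.

2 h 42 min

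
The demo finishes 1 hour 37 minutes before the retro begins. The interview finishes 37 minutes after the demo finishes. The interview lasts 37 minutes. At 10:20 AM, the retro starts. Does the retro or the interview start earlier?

the interview

The demo ends at 10:20 AM − 97 min = 8:43 AM.
The interview ends at 8:43 AM + 37 min = 9:20 AM.
The interview starts at 9:20 AM − 37 min = 8:43 AM.
The retro starts at 10:20 AM and the interview starts at 8:43 AM, so the interview is first.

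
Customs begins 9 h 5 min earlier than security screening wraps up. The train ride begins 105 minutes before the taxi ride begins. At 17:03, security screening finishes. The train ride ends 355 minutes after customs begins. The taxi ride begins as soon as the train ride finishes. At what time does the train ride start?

Customs starts at 17:03 − 545 min = 07:58.
The train ride ends at 07:58 + 355 min = 13:53.
So the taxi ride starts at 13:53.
The train ride starts at 13:53 − 105 min = 12:08.

12:08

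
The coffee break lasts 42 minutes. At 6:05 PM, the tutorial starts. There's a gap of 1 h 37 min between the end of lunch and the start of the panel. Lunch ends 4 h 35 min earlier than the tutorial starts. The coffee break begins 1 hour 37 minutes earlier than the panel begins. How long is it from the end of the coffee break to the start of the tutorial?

233 minutes

Lunch ends at 6:05 PM − 275 min = 1:30 PM.
The panel starts at 1:30 PM + 97 min = 3:07 PM.
The coffee break starts at 3:07 PM − 97 min = 1:30 PM.
The coffee break ends at 1:30 PM + 42 min = 2:12 PM.
From 2:12 PM to 6:05 PM is 233 minutes.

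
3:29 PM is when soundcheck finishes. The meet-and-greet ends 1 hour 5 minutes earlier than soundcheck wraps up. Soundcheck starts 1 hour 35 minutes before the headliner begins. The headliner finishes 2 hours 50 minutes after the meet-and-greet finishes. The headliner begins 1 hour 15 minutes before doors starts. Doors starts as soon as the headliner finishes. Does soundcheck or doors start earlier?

The meet-and-greet ends at 3:29 PM − 65 min = 2:24 PM.
The headliner ends at 2:24 PM + 170 min = 5:14 PM.
So doors starts at 5:14 PM.
The headliner starts at 5:14 PM − 75 min = 3:59 PM.
Soundcheck starts at 3:59 PM − 95 min = 2:24 PM.
Soundcheck starts at 2:24 PM and doors starts at 5:14 PM, so soundcheck is first.

soundcheck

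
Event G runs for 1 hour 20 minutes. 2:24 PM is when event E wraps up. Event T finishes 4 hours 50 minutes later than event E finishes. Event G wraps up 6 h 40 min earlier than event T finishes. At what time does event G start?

Event T ends at 2:24 PM + 290 min = 7:14 PM.
Event G ends at 7:14 PM − 400 min = 12:34 PM.
Event G starts at 12:34 PM − 80 min = 11:14 AM.

11:14 AM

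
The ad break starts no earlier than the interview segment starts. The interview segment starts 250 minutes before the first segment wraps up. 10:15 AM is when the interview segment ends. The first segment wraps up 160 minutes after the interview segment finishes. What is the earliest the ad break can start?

8:45 AM

The first segment ends at 10:15 AM + 160 min = 12:55 PM.
The interview segment starts at 12:55 PM − 250 min = 8:45 AM.
The ad break is bounded by the interview segment, so the earliest it can start is 8:45 AM.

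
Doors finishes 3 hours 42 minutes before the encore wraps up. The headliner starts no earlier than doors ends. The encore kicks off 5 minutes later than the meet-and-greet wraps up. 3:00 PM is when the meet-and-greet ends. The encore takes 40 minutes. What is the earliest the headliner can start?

The encore starts at 3:00 PM + 5 min = 3:05 PM.
The encore ends at 3:05 PM + 40 min = 3:45 PM.
Doors ends at 3:45 PM − 222 min = 12:03 PM.
The headliner is bounded by doors, so the earliest it can start is 12:03 PM.

12:03 PM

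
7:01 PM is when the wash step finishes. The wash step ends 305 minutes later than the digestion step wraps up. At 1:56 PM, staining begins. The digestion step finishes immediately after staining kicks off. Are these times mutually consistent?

The digestion step ends at 1:56 PM.
The wash step ends at 1:56 PM + 305 min = 7:01 PM.
That matches the stated 7:01 PM, so the schedule is consistent.

Yes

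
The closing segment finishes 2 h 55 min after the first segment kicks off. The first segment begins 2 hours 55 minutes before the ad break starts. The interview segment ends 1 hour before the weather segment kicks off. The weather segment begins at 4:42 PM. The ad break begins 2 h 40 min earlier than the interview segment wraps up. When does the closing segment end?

The interview segment ends at 4:42 PM − 60 min = 3:42 PM.
The ad break starts at 3:42 PM − 160 min = 1:02 PM.
The first segment starts at 1:02 PM − 175 min = 10:07 AM.
The closing segment ends at 10:07 AM + 175 min = 1:02 PM.

1:02 PM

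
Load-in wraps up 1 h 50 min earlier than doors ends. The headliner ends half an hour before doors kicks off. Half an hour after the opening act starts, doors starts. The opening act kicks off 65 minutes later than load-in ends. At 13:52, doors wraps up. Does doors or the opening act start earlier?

the opening act

Load-in ends at 13:52 − 110 min = 12:02.
The opening act starts at 12:02 + 65 min = 13:07.
Doors starts at 13:07 + 30 min = 13:37.
Doors starts at 13:37 and the opening act starts at 13:07, so the opening act is first.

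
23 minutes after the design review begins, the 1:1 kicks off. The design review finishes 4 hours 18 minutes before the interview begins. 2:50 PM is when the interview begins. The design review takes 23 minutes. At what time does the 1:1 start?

The design review ends at 2:50 PM − 258 min = 10:32 AM.
The design review starts at 10:32 AM − 23 min = 10:09 AM.
The 1:1 starts at 10:09 AM + 23 min = 10:32 AM.

10:32 AM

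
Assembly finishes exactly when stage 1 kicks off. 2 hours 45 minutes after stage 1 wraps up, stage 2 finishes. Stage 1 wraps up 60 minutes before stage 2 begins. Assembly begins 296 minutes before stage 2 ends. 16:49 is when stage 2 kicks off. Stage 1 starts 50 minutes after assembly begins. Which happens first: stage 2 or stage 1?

Stage 1 ends at 16:49 − 60 min = 15:49.
Stage 2 ends at 15:49 + 165 min = 18:34.
Assembly starts at 18:34 − 296 min = 13:38.
Stage 1 starts at 13:38 + 50 min = 14:28.
Stage 2 starts at 16:49 and stage 1 starts at 14:28, so stage 1 is first.

stage 1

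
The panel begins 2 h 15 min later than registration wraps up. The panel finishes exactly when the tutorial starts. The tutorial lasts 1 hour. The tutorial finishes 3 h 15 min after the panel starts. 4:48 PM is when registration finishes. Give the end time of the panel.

9:18 PM

The panel starts at 4:48 PM + 135 min = 7:03 PM.
The tutorial ends at 7:03 PM + 195 min = 10:18 PM.
The tutorial starts at 10:18 PM − 60 min = 9:18 PM.
So the panel ends at 9:18 PM.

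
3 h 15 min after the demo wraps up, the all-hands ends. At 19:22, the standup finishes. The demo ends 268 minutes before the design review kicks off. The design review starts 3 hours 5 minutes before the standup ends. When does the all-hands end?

15:04

The design review starts at 19:22 − 185 min = 16:17.
The demo ends at 16:17 − 268 min = 11:49.
The all-hands ends at 11:49 + 195 min = 15:04.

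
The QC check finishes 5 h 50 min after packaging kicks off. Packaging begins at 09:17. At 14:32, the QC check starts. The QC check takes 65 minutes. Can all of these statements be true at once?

The QC check ends at 09:17 + 350 min = 15:07.
The QC check starts at 15:07 − 65 min = 14:02.
But the QC check is also said to start at 14:32 — a 30-minute conflict.

No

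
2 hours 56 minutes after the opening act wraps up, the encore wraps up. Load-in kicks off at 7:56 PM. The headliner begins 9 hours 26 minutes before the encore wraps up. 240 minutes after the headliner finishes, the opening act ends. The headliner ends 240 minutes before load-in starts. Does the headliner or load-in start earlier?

The headliner ends at 7:56 PM − 240 min = 3:56 PM.
The opening act ends at 3:56 PM + 240 min = 7:56 PM.
The encore ends at 7:56 PM + 176 min = 10:52 PM.
The headliner starts at 10:52 PM − 566 min = 1:26 PM.
The headliner starts at 1:26 PM and load-in starts at 7:56 PM, so the headliner is first.

the headliner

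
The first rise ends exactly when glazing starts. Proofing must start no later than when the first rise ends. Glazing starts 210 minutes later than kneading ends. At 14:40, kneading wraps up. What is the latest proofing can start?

Glazing starts at 14:40 + 210 min = 18:10.
So the first rise ends at 18:10.
Proofing is bounded by the first rise, so the latest it can start is 18:10.

18:10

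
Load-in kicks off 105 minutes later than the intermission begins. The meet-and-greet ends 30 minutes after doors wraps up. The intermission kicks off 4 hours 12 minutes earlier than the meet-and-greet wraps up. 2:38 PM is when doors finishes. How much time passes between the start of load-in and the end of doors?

1 hour 57 minutes

The meet-and-greet ends at 2:38 PM + 30 min = 3:08 PM.
The intermission starts at 3:08 PM − 252 min = 10:56 AM.
Load-in starts at 10:56 AM + 105 min = 12:41 PM.
From 12:41 PM to 2:38 PM is 1 hour 57 minutes.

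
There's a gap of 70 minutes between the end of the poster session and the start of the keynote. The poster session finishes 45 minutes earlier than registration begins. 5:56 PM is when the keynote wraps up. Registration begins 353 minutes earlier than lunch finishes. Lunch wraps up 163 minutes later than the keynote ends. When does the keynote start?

Lunch ends at 5:56 PM + 163 min = 8:39 PM.
Registration starts at 8:39 PM − 353 min = 2:46 PM.
The poster session ends at 2:46 PM − 45 min = 2:01 PM.
The keynote starts at 2:01 PM + 70 min = 3:11 PM.

3:11 PM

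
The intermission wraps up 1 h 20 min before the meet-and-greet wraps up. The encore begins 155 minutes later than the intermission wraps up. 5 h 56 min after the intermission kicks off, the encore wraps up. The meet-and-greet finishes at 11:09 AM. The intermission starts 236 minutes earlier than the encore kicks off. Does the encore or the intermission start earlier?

The intermission ends at 11:09 AM − 80 min = 9:49 AM.
The encore starts at 9:49 AM + 155 min = 12:24 PM.
The intermission starts at 12:24 PM − 236 min = 8:28 AM.
The encore starts at 12:24 PM and the intermission starts at 8:28 AM, so the intermission is first.

the intermission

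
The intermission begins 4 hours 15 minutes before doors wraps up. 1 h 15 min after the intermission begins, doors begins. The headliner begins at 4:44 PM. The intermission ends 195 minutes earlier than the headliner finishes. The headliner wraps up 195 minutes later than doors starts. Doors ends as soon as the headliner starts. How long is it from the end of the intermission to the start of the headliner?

180 minutes

Doors ends at 4:44 PM.
The intermission starts at 4:44 PM − 255 min = 12:29 PM.
Doors starts at 12:29 PM + 75 min = 1:44 PM.
The headliner ends at 1:44 PM + 195 min = 4:59 PM.
The intermission ends at 4:59 PM − 195 min = 1:44 PM.
From 1:44 PM to 4:44 PM is 180 minutes.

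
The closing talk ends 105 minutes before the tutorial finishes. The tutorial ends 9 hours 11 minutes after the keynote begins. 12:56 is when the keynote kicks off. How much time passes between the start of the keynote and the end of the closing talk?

446 minutes

The tutorial ends at 12:56 + 551 min = 22:07.
The closing talk ends at 22:07 − 105 min = 20:22.
From 12:56 to 20:22 is 446 minutes.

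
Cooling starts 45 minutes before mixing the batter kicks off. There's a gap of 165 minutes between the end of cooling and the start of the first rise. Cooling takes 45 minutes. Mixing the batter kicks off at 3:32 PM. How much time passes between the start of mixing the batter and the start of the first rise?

Cooling starts at 3:32 PM − 45 min = 2:47 PM.
Cooling ends at 2:47 PM + 45 min = 3:32 PM.
The first rise starts at 3:32 PM + 165 min = 6:17 PM.
From 3:32 PM to 6:17 PM is 2 hours 45 minutes.

2 hours 45 minutes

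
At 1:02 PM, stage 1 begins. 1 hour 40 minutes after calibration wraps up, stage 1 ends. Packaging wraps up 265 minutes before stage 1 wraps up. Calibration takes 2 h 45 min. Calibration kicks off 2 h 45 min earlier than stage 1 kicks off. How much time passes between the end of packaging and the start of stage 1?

165 minutes

Calibration starts at 1:02 PM − 165 min = 10:17 AM.
Calibration ends at 10:17 AM + 165 min = 1:02 PM.
Stage 1 ends at 1:02 PM + 100 min = 2:42 PM.
Packaging ends at 2:42 PM − 265 min = 10:17 AM.
From 10:17 AM to 1:02 PM is 165 minutes.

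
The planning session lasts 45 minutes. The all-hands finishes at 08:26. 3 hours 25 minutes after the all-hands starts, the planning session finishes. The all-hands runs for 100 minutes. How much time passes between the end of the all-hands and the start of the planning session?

The all-hands starts at 08:26 − 100 min = 06:46.
The planning session ends at 06:46 + 205 min = 10:11.
The planning session starts at 10:11 − 45 min = 09:26.
From 08:26 to 09:26 is 1 hour.

1 hour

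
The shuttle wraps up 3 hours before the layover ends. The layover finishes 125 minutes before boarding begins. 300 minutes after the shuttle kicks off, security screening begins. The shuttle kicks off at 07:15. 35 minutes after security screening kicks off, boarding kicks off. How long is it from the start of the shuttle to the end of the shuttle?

Security screening starts at 07:15 + 300 min = 12:15.
Boarding starts at 12:15 + 35 min = 12:50.
The layover ends at 12:50 − 125 min = 10:45.
The shuttle ends at 10:45 − 180 min = 07:45.
From 07:15 to 07:45 is 30 minutes.

30 minutes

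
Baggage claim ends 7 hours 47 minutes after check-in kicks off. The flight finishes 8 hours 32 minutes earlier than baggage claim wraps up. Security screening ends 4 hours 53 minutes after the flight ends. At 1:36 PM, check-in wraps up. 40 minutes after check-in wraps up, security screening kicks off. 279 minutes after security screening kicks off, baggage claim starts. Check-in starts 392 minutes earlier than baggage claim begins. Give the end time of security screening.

Security screening starts at 1:36 PM + 40 min = 2:16 PM.
Baggage claim starts at 2:16 PM + 279 min = 6:55 PM.
Check-in starts at 6:55 PM − 392 min = 12:23 PM.
Baggage claim ends at 12:23 PM + 467 min = 8:10 PM.
The flight ends at 8:10 PM − 512 min = 11:38 AM.
Security screening ends at 11:38 AM + 293 min = 4:31 PM.

4:31 PM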